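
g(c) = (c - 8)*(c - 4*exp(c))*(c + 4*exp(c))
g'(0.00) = 240.00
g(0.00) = 128.00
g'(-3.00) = 75.83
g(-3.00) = -98.56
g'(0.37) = 472.70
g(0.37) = 254.83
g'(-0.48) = 106.15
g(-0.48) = 50.00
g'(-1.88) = 47.67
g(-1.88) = -31.24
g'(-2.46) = 59.84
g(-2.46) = -62.08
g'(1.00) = 1523.92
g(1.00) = 820.57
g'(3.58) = 161411.28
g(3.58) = 90953.69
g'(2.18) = 13301.87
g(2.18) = 7259.65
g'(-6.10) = 209.23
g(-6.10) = -524.66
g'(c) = (1 - 4*exp(c))*(c - 8)*(c + 4*exp(c)) + (c - 8)*(c - 4*exp(c))*(4*exp(c) + 1) + (c - 4*exp(c))*(c + 4*exp(c))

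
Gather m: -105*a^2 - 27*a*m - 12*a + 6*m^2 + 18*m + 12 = -105*a^2 - 12*a + 6*m^2 + m*(18 - 27*a) + 12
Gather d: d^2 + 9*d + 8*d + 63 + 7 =d^2 + 17*d + 70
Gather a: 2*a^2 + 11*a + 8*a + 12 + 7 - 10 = 2*a^2 + 19*a + 9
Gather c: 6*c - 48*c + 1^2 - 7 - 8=-42*c - 14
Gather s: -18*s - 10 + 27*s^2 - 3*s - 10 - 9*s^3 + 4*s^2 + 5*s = -9*s^3 + 31*s^2 - 16*s - 20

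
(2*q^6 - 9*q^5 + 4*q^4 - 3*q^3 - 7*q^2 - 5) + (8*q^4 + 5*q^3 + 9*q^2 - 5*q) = 2*q^6 - 9*q^5 + 12*q^4 + 2*q^3 + 2*q^2 - 5*q - 5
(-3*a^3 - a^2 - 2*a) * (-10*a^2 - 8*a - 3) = 30*a^5 + 34*a^4 + 37*a^3 + 19*a^2 + 6*a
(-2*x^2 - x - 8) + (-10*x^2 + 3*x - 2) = -12*x^2 + 2*x - 10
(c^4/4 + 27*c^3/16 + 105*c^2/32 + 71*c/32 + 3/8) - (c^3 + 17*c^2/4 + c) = c^4/4 + 11*c^3/16 - 31*c^2/32 + 39*c/32 + 3/8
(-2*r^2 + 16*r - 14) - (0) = -2*r^2 + 16*r - 14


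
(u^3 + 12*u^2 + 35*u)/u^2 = u + 12 + 35/u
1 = 1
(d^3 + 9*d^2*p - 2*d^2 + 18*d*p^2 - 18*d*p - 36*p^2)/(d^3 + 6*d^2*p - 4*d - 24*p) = (d + 3*p)/(d + 2)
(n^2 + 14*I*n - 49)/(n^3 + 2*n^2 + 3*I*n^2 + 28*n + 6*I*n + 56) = (n + 7*I)/(n^2 + n*(2 - 4*I) - 8*I)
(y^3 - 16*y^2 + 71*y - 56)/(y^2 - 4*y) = (y^3 - 16*y^2 + 71*y - 56)/(y*(y - 4))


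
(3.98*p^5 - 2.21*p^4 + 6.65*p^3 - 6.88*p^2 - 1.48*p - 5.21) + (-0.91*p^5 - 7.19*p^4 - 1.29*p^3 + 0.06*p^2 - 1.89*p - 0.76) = 3.07*p^5 - 9.4*p^4 + 5.36*p^3 - 6.82*p^2 - 3.37*p - 5.97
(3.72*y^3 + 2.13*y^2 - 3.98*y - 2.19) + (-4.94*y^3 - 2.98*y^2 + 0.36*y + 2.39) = -1.22*y^3 - 0.85*y^2 - 3.62*y + 0.2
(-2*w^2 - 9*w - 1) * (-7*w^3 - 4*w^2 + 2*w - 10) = 14*w^5 + 71*w^4 + 39*w^3 + 6*w^2 + 88*w + 10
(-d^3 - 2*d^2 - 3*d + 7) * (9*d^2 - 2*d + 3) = -9*d^5 - 16*d^4 - 26*d^3 + 63*d^2 - 23*d + 21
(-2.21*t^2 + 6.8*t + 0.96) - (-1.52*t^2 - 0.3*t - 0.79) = -0.69*t^2 + 7.1*t + 1.75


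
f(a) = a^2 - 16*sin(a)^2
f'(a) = 2*a - 32*sin(a)*cos(a)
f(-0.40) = -2.27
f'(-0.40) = 10.68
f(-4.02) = 6.68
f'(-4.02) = 7.68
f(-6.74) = 42.31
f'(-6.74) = -0.81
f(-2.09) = -7.69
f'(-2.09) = -17.97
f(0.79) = -7.45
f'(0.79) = -14.42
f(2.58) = 2.12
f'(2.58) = 19.58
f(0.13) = -0.25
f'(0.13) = -3.85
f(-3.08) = 9.43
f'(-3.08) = -8.13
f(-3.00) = 8.68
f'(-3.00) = -10.47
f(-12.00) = 139.39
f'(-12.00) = -38.49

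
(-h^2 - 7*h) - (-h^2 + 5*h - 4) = 4 - 12*h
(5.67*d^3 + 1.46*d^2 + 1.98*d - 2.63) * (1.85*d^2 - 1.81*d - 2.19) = 10.4895*d^5 - 7.5617*d^4 - 11.3969*d^3 - 11.6467*d^2 + 0.4241*d + 5.7597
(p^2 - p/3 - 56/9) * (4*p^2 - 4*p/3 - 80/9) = 4*p^4 - 8*p^3/3 - 100*p^2/3 + 304*p/27 + 4480/81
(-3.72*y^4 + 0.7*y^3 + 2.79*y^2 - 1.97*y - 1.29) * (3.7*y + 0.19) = -13.764*y^5 + 1.8832*y^4 + 10.456*y^3 - 6.7589*y^2 - 5.1473*y - 0.2451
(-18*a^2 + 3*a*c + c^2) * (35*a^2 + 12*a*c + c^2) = -630*a^4 - 111*a^3*c + 53*a^2*c^2 + 15*a*c^3 + c^4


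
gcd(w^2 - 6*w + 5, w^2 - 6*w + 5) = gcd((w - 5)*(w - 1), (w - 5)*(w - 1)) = w^2 - 6*w + 5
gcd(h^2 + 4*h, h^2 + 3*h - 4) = h + 4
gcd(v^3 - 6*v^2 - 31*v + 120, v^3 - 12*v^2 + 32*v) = v - 8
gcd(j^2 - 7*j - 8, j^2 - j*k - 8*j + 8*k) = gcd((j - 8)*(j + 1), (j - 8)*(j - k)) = j - 8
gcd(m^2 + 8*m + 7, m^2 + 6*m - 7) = m + 7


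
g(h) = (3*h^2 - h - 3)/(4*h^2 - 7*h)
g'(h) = (7 - 8*h)*(3*h^2 - h - 3)/(4*h^2 - 7*h)^2 + (6*h - 1)/(4*h^2 - 7*h) = (-17*h^2 + 24*h - 21)/(h^2*(16*h^2 - 56*h + 49))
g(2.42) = 1.87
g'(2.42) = -1.49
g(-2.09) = 0.38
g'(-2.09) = -0.14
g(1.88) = 5.85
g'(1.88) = -37.63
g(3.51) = 1.23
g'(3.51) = -0.24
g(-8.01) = 0.63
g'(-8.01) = -0.01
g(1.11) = 0.15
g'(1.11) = -1.90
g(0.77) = 0.66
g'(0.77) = -1.38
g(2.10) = 2.77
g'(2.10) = -5.27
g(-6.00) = 0.60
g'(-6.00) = -0.02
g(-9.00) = 0.64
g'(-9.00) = -0.01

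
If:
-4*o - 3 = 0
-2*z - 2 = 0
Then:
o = -3/4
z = -1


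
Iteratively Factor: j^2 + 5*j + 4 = (j + 1)*(j + 4)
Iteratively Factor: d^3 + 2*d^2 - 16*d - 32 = (d + 4)*(d^2 - 2*d - 8) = (d - 4)*(d + 4)*(d + 2)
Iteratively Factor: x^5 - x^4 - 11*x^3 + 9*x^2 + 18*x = (x)*(x^4 - x^3 - 11*x^2 + 9*x + 18) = x*(x - 3)*(x^3 + 2*x^2 - 5*x - 6) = x*(x - 3)*(x + 1)*(x^2 + x - 6) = x*(x - 3)*(x - 2)*(x + 1)*(x + 3)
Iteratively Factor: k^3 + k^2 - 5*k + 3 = (k - 1)*(k^2 + 2*k - 3) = (k - 1)*(k + 3)*(k - 1)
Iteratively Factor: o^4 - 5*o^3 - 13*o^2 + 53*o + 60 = (o - 4)*(o^3 - o^2 - 17*o - 15) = (o - 5)*(o - 4)*(o^2 + 4*o + 3) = (o - 5)*(o - 4)*(o + 3)*(o + 1)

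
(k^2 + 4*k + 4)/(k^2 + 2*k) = (k + 2)/k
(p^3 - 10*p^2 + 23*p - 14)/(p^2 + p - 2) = (p^2 - 9*p + 14)/(p + 2)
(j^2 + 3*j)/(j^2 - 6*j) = (j + 3)/(j - 6)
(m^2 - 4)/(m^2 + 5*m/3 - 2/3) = 3*(m - 2)/(3*m - 1)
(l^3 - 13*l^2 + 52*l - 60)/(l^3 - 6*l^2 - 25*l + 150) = (l - 2)/(l + 5)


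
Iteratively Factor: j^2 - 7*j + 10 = (j - 2)*(j - 5)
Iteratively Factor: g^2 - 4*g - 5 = (g - 5)*(g + 1)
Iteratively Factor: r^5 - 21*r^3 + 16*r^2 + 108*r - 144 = (r + 3)*(r^4 - 3*r^3 - 12*r^2 + 52*r - 48) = (r - 2)*(r + 3)*(r^3 - r^2 - 14*r + 24) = (r - 3)*(r - 2)*(r + 3)*(r^2 + 2*r - 8) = (r - 3)*(r - 2)^2*(r + 3)*(r + 4)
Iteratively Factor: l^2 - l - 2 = (l - 2)*(l + 1)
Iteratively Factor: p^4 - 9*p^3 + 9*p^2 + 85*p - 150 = (p + 3)*(p^3 - 12*p^2 + 45*p - 50) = (p - 5)*(p + 3)*(p^2 - 7*p + 10) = (p - 5)^2*(p + 3)*(p - 2)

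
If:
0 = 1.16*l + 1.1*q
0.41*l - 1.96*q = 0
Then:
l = 0.00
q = 0.00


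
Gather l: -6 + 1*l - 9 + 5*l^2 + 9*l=5*l^2 + 10*l - 15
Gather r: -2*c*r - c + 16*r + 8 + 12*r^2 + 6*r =-c + 12*r^2 + r*(22 - 2*c) + 8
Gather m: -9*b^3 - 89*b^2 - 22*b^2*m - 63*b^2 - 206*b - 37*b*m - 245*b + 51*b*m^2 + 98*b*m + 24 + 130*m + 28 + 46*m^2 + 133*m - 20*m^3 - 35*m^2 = -9*b^3 - 152*b^2 - 451*b - 20*m^3 + m^2*(51*b + 11) + m*(-22*b^2 + 61*b + 263) + 52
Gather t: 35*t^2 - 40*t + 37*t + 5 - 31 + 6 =35*t^2 - 3*t - 20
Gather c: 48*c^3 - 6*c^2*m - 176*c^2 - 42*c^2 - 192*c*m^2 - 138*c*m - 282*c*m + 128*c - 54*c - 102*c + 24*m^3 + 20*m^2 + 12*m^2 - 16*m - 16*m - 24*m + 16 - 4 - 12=48*c^3 + c^2*(-6*m - 218) + c*(-192*m^2 - 420*m - 28) + 24*m^3 + 32*m^2 - 56*m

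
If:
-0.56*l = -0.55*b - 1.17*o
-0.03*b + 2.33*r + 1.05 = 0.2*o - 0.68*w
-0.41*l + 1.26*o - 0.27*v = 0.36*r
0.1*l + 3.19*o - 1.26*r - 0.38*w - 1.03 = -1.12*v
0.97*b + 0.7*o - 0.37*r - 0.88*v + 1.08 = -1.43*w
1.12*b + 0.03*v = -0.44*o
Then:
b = -0.01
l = -0.01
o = 0.00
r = -0.28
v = 0.40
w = -0.58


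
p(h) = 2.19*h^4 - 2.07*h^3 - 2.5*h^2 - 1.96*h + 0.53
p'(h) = 8.76*h^3 - 6.21*h^2 - 5.0*h - 1.96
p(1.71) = -1.76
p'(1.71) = 15.13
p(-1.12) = 5.94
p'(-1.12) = -16.46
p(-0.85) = 2.80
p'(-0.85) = -7.58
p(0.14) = 0.20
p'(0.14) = -2.76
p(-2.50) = 107.70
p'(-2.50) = -165.15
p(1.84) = 0.67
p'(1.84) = 22.39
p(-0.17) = 0.80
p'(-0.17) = -1.33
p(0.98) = -3.72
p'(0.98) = -4.58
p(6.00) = 2289.89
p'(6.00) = 1636.64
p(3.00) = 93.65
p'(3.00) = 163.67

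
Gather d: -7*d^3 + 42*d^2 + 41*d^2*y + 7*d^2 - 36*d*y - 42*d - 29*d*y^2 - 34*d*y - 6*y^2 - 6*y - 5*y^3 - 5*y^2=-7*d^3 + d^2*(41*y + 49) + d*(-29*y^2 - 70*y - 42) - 5*y^3 - 11*y^2 - 6*y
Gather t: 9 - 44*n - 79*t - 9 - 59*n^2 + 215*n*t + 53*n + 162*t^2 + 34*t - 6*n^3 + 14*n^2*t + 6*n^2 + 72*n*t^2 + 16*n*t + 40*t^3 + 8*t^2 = -6*n^3 - 53*n^2 + 9*n + 40*t^3 + t^2*(72*n + 170) + t*(14*n^2 + 231*n - 45)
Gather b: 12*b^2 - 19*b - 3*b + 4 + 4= 12*b^2 - 22*b + 8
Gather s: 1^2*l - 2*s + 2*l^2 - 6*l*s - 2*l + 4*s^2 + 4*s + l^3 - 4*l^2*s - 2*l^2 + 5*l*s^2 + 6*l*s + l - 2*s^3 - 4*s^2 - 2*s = l^3 - 4*l^2*s + 5*l*s^2 - 2*s^3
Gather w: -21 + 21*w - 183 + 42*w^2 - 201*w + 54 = 42*w^2 - 180*w - 150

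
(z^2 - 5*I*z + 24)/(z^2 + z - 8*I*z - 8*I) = (z + 3*I)/(z + 1)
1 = 1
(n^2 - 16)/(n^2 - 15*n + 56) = (n^2 - 16)/(n^2 - 15*n + 56)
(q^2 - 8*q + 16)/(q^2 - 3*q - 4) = (q - 4)/(q + 1)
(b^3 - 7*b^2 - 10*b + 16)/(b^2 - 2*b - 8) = (b^2 - 9*b + 8)/(b - 4)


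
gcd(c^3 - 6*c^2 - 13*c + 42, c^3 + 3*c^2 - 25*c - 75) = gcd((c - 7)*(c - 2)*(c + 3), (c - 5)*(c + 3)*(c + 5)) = c + 3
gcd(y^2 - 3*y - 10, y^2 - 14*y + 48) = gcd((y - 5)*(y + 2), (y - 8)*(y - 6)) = 1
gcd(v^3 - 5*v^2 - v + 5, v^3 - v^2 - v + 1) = v^2 - 1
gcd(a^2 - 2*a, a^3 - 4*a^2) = a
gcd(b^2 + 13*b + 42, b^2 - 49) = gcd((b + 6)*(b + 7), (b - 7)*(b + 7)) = b + 7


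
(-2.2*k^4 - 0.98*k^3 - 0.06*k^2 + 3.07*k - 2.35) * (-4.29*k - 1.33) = 9.438*k^5 + 7.1302*k^4 + 1.5608*k^3 - 13.0905*k^2 + 5.9984*k + 3.1255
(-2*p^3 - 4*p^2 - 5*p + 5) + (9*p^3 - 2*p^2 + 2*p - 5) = 7*p^3 - 6*p^2 - 3*p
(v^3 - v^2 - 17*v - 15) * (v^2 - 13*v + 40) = v^5 - 14*v^4 + 36*v^3 + 166*v^2 - 485*v - 600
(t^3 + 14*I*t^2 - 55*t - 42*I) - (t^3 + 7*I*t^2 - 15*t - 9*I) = 7*I*t^2 - 40*t - 33*I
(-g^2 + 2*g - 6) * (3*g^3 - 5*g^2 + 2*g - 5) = -3*g^5 + 11*g^4 - 30*g^3 + 39*g^2 - 22*g + 30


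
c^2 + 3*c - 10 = (c - 2)*(c + 5)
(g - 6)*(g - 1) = g^2 - 7*g + 6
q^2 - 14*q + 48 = (q - 8)*(q - 6)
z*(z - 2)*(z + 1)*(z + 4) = z^4 + 3*z^3 - 6*z^2 - 8*z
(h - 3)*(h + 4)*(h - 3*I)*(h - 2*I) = h^4 + h^3 - 5*I*h^3 - 18*h^2 - 5*I*h^2 - 6*h + 60*I*h + 72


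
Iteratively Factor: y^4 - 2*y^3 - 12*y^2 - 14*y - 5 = (y - 5)*(y^3 + 3*y^2 + 3*y + 1) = (y - 5)*(y + 1)*(y^2 + 2*y + 1) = (y - 5)*(y + 1)^2*(y + 1)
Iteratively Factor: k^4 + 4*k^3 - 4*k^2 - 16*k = (k + 4)*(k^3 - 4*k) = (k - 2)*(k + 4)*(k^2 + 2*k) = (k - 2)*(k + 2)*(k + 4)*(k)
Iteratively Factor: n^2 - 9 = (n + 3)*(n - 3)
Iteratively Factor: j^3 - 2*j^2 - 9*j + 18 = (j + 3)*(j^2 - 5*j + 6) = (j - 2)*(j + 3)*(j - 3)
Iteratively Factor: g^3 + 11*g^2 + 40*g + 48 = (g + 4)*(g^2 + 7*g + 12) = (g + 4)^2*(g + 3)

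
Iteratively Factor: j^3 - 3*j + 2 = (j - 1)*(j^2 + j - 2) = (j - 1)^2*(j + 2)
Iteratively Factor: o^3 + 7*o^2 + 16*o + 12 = (o + 2)*(o^2 + 5*o + 6) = (o + 2)*(o + 3)*(o + 2)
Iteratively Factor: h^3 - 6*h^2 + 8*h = (h - 2)*(h^2 - 4*h) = (h - 4)*(h - 2)*(h)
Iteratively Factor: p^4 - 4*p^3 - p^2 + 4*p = (p - 1)*(p^3 - 3*p^2 - 4*p) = (p - 4)*(p - 1)*(p^2 + p) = (p - 4)*(p - 1)*(p + 1)*(p)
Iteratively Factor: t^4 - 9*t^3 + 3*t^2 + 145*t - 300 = (t + 4)*(t^3 - 13*t^2 + 55*t - 75) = (t - 5)*(t + 4)*(t^2 - 8*t + 15) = (t - 5)^2*(t + 4)*(t - 3)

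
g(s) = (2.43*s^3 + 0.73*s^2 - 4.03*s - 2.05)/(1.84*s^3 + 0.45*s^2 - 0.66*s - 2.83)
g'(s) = (-5.52*s^2 - 0.9*s + 0.66)*(2.43*s^3 + 0.73*s^2 - 4.03*s - 2.05)/(1.84*s^3 + 0.45*s^2 - 0.66*s - 2.83)^2 + (7.29*s^2 + 1.46*s - 4.03)/(1.84*s^3 + 0.45*s^2 - 0.66*s - 2.83) = (-0.2497*s^4 + 11.6228*s^3 - 7.983*s^2 - 2.2868*s + 10.0519)/(3.3856*s^6 + 1.656*s^5 - 2.2263*s^4 - 11.0084*s^3 - 2.1114*s^2 + 3.7356*s + 8.0089)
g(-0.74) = -0.12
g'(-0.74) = 0.32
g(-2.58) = 0.96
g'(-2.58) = -0.28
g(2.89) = 1.18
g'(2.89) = 0.11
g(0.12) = 0.87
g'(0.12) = 1.15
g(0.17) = 0.93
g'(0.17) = 1.11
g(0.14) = 0.89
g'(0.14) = 1.14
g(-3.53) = 1.13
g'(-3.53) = -0.11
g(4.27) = 1.26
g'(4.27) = 0.03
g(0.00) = 0.72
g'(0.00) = 1.26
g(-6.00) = 1.25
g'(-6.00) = -0.02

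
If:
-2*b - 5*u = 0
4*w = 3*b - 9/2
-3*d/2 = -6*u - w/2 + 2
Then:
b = 4*w/3 + 3/2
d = -9*w/5 - 56/15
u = -8*w/15 - 3/5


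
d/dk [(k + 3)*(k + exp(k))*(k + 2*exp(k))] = (k + 3)*(k + exp(k))*(2*exp(k) + 1) + (k + 3)*(k + 2*exp(k))*(exp(k) + 1) + (k + exp(k))*(k + 2*exp(k))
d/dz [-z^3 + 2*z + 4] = 2 - 3*z^2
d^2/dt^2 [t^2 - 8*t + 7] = 2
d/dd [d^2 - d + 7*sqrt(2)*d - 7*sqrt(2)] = 2*d - 1 + 7*sqrt(2)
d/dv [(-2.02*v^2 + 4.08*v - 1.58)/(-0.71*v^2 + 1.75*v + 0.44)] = (-0.638199999999999*v^2 - 4.0212*v + 4.5602)/(0.5041*v^4 - 2.485*v^3 + 2.4377*v^2 + 1.54*v + 0.1936)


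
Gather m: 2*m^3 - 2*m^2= 2*m^3 - 2*m^2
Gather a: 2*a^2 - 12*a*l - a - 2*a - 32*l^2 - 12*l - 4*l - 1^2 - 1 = 2*a^2 + a*(-12*l - 3) - 32*l^2 - 16*l - 2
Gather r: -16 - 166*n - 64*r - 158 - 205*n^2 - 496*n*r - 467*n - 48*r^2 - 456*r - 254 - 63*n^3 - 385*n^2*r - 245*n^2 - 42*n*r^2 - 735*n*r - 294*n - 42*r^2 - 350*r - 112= -63*n^3 - 450*n^2 - 927*n + r^2*(-42*n - 90) + r*(-385*n^2 - 1231*n - 870) - 540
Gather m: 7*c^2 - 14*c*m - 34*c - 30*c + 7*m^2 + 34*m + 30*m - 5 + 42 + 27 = 7*c^2 - 64*c + 7*m^2 + m*(64 - 14*c) + 64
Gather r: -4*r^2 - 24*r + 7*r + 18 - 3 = -4*r^2 - 17*r + 15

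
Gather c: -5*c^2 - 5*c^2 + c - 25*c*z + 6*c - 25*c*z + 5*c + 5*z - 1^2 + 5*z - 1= -10*c^2 + c*(12 - 50*z) + 10*z - 2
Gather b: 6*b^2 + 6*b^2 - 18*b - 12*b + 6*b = 12*b^2 - 24*b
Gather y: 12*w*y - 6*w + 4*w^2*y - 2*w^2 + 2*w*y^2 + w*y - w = -2*w^2 + 2*w*y^2 - 7*w + y*(4*w^2 + 13*w)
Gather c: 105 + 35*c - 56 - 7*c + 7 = 28*c + 56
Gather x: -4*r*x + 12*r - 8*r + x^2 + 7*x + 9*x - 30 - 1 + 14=4*r + x^2 + x*(16 - 4*r) - 17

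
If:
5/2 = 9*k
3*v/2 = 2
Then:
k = 5/18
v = 4/3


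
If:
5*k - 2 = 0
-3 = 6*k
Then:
No Solution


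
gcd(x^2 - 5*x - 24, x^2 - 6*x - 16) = x - 8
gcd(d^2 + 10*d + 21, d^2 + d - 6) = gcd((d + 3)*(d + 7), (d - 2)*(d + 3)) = d + 3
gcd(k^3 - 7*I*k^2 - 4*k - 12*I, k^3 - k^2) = 1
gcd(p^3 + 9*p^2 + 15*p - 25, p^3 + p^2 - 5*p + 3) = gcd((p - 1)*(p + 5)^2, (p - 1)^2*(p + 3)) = p - 1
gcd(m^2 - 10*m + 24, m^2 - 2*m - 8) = m - 4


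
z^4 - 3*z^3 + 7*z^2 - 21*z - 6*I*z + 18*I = (z - 3)*(z - 2*I)*(z - I)*(z + 3*I)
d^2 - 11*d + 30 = (d - 6)*(d - 5)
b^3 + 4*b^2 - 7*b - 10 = (b - 2)*(b + 1)*(b + 5)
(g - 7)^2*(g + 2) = g^3 - 12*g^2 + 21*g + 98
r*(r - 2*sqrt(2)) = r^2 - 2*sqrt(2)*r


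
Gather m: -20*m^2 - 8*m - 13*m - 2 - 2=-20*m^2 - 21*m - 4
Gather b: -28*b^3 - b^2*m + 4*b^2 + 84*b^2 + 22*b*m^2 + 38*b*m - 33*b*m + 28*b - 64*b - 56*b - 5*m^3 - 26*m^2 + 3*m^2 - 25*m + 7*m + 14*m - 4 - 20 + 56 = -28*b^3 + b^2*(88 - m) + b*(22*m^2 + 5*m - 92) - 5*m^3 - 23*m^2 - 4*m + 32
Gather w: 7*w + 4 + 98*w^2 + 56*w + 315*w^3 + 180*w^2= 315*w^3 + 278*w^2 + 63*w + 4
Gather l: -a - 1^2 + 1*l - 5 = -a + l - 6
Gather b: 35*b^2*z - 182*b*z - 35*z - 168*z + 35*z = 35*b^2*z - 182*b*z - 168*z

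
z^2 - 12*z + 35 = (z - 7)*(z - 5)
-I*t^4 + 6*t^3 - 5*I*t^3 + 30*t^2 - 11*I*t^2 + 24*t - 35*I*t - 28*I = (t + 4)*(t - I)*(t + 7*I)*(-I*t - I)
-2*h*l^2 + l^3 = l^2*(-2*h + l)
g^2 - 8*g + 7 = (g - 7)*(g - 1)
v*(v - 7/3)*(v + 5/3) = v^3 - 2*v^2/3 - 35*v/9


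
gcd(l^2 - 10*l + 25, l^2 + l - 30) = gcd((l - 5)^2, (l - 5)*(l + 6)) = l - 5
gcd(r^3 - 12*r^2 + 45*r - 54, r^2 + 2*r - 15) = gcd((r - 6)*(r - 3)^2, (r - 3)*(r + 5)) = r - 3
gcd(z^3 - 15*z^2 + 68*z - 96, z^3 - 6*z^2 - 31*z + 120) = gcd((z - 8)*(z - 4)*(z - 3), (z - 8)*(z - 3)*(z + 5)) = z^2 - 11*z + 24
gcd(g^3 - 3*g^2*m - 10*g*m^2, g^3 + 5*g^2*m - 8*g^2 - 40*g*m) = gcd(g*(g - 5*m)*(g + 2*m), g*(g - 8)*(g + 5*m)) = g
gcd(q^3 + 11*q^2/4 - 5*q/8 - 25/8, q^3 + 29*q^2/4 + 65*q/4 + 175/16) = q^2 + 15*q/4 + 25/8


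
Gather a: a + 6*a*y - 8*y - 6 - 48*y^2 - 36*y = a*(6*y + 1) - 48*y^2 - 44*y - 6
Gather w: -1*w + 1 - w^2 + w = 1 - w^2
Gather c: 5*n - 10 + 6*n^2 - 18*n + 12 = 6*n^2 - 13*n + 2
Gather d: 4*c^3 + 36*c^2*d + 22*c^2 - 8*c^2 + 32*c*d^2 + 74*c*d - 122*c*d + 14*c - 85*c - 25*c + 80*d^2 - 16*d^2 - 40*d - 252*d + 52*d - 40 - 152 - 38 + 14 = 4*c^3 + 14*c^2 - 96*c + d^2*(32*c + 64) + d*(36*c^2 - 48*c - 240) - 216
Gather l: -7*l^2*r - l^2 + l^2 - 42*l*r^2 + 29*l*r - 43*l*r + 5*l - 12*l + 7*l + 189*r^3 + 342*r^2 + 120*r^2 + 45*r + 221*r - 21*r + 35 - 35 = -7*l^2*r + l*(-42*r^2 - 14*r) + 189*r^3 + 462*r^2 + 245*r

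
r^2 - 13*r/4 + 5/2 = (r - 2)*(r - 5/4)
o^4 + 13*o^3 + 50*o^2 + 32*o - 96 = (o - 1)*(o + 4)^2*(o + 6)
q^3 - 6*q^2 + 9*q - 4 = (q - 4)*(q - 1)^2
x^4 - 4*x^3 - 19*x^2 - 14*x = x*(x - 7)*(x + 1)*(x + 2)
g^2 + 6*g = g*(g + 6)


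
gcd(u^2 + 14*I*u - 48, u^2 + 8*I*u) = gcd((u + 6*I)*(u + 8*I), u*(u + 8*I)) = u + 8*I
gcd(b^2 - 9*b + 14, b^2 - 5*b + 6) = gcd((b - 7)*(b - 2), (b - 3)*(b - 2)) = b - 2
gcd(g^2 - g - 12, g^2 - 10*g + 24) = g - 4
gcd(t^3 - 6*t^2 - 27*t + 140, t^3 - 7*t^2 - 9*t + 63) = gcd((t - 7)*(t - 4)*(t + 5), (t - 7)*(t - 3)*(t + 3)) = t - 7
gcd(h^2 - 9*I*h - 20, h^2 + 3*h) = 1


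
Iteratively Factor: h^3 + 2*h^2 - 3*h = (h)*(h^2 + 2*h - 3) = h*(h - 1)*(h + 3)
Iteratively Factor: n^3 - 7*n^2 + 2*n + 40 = (n - 5)*(n^2 - 2*n - 8) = (n - 5)*(n - 4)*(n + 2)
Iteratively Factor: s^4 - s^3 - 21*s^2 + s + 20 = (s + 4)*(s^3 - 5*s^2 - s + 5) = (s - 1)*(s + 4)*(s^2 - 4*s - 5) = (s - 5)*(s - 1)*(s + 4)*(s + 1)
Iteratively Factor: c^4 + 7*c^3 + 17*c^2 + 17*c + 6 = (c + 1)*(c^3 + 6*c^2 + 11*c + 6) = (c + 1)*(c + 2)*(c^2 + 4*c + 3) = (c + 1)^2*(c + 2)*(c + 3)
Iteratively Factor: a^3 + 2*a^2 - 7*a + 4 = (a + 4)*(a^2 - 2*a + 1) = (a - 1)*(a + 4)*(a - 1)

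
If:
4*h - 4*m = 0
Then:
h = m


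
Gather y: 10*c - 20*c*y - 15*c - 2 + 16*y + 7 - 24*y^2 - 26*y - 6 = -5*c - 24*y^2 + y*(-20*c - 10) - 1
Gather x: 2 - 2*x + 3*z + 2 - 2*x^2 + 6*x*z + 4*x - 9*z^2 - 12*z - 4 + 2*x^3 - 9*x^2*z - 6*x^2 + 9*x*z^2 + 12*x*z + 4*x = 2*x^3 + x^2*(-9*z - 8) + x*(9*z^2 + 18*z + 6) - 9*z^2 - 9*z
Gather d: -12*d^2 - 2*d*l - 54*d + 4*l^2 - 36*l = -12*d^2 + d*(-2*l - 54) + 4*l^2 - 36*l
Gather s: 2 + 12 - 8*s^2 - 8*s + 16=-8*s^2 - 8*s + 30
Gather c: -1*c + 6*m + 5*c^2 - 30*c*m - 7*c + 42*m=5*c^2 + c*(-30*m - 8) + 48*m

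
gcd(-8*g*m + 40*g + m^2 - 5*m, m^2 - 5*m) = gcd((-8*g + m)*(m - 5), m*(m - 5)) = m - 5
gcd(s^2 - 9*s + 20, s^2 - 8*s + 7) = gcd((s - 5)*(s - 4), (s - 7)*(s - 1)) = 1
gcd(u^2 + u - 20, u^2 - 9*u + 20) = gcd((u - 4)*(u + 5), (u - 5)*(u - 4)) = u - 4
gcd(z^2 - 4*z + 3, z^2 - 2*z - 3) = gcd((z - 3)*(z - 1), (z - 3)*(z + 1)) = z - 3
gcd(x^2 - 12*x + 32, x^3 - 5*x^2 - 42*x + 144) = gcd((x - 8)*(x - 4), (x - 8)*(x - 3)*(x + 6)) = x - 8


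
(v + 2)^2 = v^2 + 4*v + 4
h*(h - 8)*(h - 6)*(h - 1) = h^4 - 15*h^3 + 62*h^2 - 48*h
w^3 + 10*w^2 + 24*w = w*(w + 4)*(w + 6)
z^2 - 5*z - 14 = (z - 7)*(z + 2)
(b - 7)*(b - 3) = b^2 - 10*b + 21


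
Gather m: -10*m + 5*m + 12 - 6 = 6 - 5*m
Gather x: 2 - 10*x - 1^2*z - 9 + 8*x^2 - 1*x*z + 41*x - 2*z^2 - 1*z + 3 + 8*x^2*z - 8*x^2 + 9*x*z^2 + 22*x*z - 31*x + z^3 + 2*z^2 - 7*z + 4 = 8*x^2*z + x*(9*z^2 + 21*z) + z^3 - 9*z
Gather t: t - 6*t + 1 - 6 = -5*t - 5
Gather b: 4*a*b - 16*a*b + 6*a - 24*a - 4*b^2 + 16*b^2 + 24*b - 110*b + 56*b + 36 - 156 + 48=-18*a + 12*b^2 + b*(-12*a - 30) - 72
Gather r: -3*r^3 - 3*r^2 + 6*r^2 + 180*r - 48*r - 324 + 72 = -3*r^3 + 3*r^2 + 132*r - 252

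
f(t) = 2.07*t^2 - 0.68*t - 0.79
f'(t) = 4.14*t - 0.68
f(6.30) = 77.08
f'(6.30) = 25.40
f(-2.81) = 17.47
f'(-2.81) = -12.31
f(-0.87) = 1.37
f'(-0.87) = -4.28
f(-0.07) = -0.73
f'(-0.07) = -0.97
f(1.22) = 1.46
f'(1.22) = 4.37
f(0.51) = -0.60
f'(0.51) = 1.43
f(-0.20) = -0.57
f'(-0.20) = -1.51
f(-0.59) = 0.33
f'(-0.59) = -3.12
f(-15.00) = 475.16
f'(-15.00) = -62.78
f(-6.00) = 77.81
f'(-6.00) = -25.52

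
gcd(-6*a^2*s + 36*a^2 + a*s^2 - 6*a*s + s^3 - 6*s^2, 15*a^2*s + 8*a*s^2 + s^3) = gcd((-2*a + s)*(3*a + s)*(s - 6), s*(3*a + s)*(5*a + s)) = 3*a + s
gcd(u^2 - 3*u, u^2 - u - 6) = u - 3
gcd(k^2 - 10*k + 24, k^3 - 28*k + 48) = k - 4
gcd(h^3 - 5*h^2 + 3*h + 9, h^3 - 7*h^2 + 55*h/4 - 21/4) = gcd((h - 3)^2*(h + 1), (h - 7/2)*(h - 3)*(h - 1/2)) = h - 3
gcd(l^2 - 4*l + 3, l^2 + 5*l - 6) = l - 1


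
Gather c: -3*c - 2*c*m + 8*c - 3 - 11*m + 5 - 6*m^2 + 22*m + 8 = c*(5 - 2*m) - 6*m^2 + 11*m + 10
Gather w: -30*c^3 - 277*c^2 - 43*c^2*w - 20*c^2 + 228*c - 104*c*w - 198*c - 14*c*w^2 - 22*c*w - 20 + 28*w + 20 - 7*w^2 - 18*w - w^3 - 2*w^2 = -30*c^3 - 297*c^2 + 30*c - w^3 + w^2*(-14*c - 9) + w*(-43*c^2 - 126*c + 10)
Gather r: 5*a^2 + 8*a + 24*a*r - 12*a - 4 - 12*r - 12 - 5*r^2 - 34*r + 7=5*a^2 - 4*a - 5*r^2 + r*(24*a - 46) - 9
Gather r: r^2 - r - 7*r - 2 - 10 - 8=r^2 - 8*r - 20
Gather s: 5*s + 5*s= 10*s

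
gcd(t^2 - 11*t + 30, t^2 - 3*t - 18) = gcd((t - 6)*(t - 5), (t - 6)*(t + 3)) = t - 6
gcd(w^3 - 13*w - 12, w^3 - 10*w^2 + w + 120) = w + 3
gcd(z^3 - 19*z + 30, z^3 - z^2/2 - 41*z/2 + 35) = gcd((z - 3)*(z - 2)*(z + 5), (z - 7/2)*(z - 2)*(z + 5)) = z^2 + 3*z - 10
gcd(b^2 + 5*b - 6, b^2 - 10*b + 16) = 1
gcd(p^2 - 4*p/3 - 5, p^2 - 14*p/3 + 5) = p - 3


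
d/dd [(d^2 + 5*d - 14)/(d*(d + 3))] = 2*(-d^2 + 14*d + 21)/(d^2*(d^2 + 6*d + 9))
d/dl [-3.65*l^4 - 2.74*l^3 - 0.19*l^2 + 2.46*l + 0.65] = -14.6*l^3 - 8.22*l^2 - 0.38*l + 2.46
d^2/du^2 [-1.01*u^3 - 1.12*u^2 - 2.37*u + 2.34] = -6.06*u - 2.24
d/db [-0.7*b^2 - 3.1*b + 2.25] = -1.4*b - 3.1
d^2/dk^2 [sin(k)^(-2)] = 2*(cos(2*k) + 2)/sin(k)^4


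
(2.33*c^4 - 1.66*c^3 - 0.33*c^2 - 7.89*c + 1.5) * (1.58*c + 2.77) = 3.6814*c^5 + 3.8313*c^4 - 5.1196*c^3 - 13.3803*c^2 - 19.4853*c + 4.155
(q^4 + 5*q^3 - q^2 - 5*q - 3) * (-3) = -3*q^4 - 15*q^3 + 3*q^2 + 15*q + 9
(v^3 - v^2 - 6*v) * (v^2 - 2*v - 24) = v^5 - 3*v^4 - 28*v^3 + 36*v^2 + 144*v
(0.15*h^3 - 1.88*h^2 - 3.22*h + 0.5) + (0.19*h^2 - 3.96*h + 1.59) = 0.15*h^3 - 1.69*h^2 - 7.18*h + 2.09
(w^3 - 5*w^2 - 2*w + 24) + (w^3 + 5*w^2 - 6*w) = 2*w^3 - 8*w + 24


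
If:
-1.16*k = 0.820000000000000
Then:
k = -0.71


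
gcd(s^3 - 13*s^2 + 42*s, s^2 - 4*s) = s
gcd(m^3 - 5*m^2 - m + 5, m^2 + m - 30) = m - 5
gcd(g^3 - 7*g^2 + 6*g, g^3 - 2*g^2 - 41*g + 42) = g - 1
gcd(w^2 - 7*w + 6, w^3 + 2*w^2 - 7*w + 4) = w - 1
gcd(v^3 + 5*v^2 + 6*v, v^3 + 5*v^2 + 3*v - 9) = v + 3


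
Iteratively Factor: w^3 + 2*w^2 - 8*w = (w)*(w^2 + 2*w - 8) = w*(w - 2)*(w + 4)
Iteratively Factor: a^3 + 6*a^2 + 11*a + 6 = (a + 1)*(a^2 + 5*a + 6) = (a + 1)*(a + 2)*(a + 3)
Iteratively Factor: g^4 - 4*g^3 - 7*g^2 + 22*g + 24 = (g + 1)*(g^3 - 5*g^2 - 2*g + 24) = (g - 3)*(g + 1)*(g^2 - 2*g - 8) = (g - 4)*(g - 3)*(g + 1)*(g + 2)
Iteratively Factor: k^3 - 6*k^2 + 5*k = (k)*(k^2 - 6*k + 5) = k*(k - 1)*(k - 5)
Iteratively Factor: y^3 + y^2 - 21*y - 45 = (y + 3)*(y^2 - 2*y - 15) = (y + 3)^2*(y - 5)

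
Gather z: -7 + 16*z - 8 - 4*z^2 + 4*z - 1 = -4*z^2 + 20*z - 16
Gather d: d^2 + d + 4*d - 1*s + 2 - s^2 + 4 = d^2 + 5*d - s^2 - s + 6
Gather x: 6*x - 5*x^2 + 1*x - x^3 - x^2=-x^3 - 6*x^2 + 7*x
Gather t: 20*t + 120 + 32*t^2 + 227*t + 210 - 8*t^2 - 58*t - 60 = 24*t^2 + 189*t + 270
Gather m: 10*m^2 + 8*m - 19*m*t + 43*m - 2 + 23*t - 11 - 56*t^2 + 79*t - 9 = 10*m^2 + m*(51 - 19*t) - 56*t^2 + 102*t - 22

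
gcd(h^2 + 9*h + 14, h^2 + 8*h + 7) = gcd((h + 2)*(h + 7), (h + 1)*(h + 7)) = h + 7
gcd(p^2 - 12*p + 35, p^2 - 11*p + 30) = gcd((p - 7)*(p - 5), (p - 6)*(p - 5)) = p - 5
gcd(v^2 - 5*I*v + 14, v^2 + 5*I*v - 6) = v + 2*I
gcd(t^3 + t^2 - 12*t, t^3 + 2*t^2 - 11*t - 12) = t^2 + t - 12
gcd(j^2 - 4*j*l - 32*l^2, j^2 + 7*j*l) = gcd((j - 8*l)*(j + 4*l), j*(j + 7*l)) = 1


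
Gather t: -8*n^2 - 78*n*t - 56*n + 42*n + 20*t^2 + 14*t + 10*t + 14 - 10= -8*n^2 - 14*n + 20*t^2 + t*(24 - 78*n) + 4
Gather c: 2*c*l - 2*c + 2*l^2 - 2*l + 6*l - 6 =c*(2*l - 2) + 2*l^2 + 4*l - 6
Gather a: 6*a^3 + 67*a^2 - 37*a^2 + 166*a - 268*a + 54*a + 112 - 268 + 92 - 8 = 6*a^3 + 30*a^2 - 48*a - 72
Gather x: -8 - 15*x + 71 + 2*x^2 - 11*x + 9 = 2*x^2 - 26*x + 72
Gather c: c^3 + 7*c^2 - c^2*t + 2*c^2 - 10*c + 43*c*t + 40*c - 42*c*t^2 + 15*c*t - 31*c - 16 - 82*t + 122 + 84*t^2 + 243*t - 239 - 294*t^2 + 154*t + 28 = c^3 + c^2*(9 - t) + c*(-42*t^2 + 58*t - 1) - 210*t^2 + 315*t - 105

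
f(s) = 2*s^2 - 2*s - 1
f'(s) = 4*s - 2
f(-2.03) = 11.30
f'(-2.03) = -10.12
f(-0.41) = 0.16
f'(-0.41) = -3.64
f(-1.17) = 4.08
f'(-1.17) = -6.68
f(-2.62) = 17.97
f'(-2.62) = -12.48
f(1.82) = 1.98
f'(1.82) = 5.28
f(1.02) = -0.96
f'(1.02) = 2.08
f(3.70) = 18.98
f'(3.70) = 12.80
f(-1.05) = 3.30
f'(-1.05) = -6.20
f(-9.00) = 179.00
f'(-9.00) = -38.00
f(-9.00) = 179.00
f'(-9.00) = -38.00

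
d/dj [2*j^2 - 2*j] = 4*j - 2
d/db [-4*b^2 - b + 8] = -8*b - 1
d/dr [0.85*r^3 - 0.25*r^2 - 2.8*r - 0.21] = 2.55*r^2 - 0.5*r - 2.8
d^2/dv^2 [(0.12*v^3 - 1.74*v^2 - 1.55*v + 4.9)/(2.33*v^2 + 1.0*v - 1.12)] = (8.88178419700125e-16*v^5 - 7.85488599999998*v^3 + 131.559036*v^2 + 45.135888*v + 27.536768)/(12.649337*v^6 + 16.2867*v^5 - 11.251104*v^4 - 14.6576*v^3 + 5.408256*v^2 + 3.7632*v - 1.404928)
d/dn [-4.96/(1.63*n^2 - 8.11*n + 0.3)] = (16.1696*n - 40.2256)/(1.63*n^2 - 8.11*n + 0.3)^2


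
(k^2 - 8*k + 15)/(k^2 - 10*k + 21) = (k - 5)/(k - 7)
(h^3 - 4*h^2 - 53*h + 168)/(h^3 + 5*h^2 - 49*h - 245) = (h^2 - 11*h + 24)/(h^2 - 2*h - 35)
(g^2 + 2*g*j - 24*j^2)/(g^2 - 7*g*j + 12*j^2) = (g + 6*j)/(g - 3*j)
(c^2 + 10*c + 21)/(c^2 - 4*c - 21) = (c + 7)/(c - 7)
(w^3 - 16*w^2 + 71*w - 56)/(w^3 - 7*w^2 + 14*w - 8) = (w^2 - 15*w + 56)/(w^2 - 6*w + 8)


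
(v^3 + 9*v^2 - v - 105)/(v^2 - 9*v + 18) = (v^2 + 12*v + 35)/(v - 6)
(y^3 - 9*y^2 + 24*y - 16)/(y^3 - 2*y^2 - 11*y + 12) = (y - 4)/(y + 3)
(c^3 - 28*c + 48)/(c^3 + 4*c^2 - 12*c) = (c - 4)/c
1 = 1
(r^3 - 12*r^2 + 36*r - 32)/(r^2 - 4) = (r^2 - 10*r + 16)/(r + 2)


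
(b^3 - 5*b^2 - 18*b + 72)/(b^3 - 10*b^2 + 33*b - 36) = (b^2 - 2*b - 24)/(b^2 - 7*b + 12)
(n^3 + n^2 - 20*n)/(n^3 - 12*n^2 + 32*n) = (n + 5)/(n - 8)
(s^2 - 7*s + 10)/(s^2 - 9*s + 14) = (s - 5)/(s - 7)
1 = 1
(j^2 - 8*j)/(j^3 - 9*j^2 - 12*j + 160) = j/(j^2 - j - 20)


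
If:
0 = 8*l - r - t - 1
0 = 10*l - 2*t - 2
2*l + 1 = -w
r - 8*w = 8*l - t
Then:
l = -7/16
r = -21/16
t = -51/16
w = -1/8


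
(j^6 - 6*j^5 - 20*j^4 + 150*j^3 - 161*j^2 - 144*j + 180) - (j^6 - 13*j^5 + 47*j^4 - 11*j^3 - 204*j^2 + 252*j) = 7*j^5 - 67*j^4 + 161*j^3 + 43*j^2 - 396*j + 180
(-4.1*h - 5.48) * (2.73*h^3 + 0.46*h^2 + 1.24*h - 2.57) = -11.193*h^4 - 16.8464*h^3 - 7.6048*h^2 + 3.7418*h + 14.0836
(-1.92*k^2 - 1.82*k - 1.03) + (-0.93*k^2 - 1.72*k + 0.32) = -2.85*k^2 - 3.54*k - 0.71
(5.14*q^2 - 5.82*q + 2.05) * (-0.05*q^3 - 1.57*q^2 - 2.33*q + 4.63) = -0.257*q^5 - 7.7788*q^4 - 2.9413*q^3 + 34.1403*q^2 - 31.7231*q + 9.4915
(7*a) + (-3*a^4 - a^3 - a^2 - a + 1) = -3*a^4 - a^3 - a^2 + 6*a + 1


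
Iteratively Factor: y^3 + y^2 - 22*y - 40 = (y + 4)*(y^2 - 3*y - 10) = (y + 2)*(y + 4)*(y - 5)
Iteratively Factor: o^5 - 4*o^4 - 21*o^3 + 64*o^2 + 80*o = (o + 1)*(o^4 - 5*o^3 - 16*o^2 + 80*o) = (o + 1)*(o + 4)*(o^3 - 9*o^2 + 20*o) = o*(o + 1)*(o + 4)*(o^2 - 9*o + 20) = o*(o - 5)*(o + 1)*(o + 4)*(o - 4)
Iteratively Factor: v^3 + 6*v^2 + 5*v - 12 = (v - 1)*(v^2 + 7*v + 12) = (v - 1)*(v + 3)*(v + 4)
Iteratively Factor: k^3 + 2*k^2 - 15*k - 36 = (k - 4)*(k^2 + 6*k + 9) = (k - 4)*(k + 3)*(k + 3)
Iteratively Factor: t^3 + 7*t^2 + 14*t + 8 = (t + 4)*(t^2 + 3*t + 2) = (t + 1)*(t + 4)*(t + 2)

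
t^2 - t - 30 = (t - 6)*(t + 5)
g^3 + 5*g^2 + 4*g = g*(g + 1)*(g + 4)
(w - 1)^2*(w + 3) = w^3 + w^2 - 5*w + 3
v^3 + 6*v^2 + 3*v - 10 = (v - 1)*(v + 2)*(v + 5)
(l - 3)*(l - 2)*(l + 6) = l^3 + l^2 - 24*l + 36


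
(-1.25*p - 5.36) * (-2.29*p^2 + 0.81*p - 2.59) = 2.8625*p^3 + 11.2619*p^2 - 1.1041*p + 13.8824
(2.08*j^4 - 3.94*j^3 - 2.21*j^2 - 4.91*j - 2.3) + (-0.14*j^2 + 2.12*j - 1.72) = 2.08*j^4 - 3.94*j^3 - 2.35*j^2 - 2.79*j - 4.02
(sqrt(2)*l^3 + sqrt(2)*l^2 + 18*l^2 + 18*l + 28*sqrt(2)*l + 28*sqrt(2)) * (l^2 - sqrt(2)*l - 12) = sqrt(2)*l^5 + sqrt(2)*l^4 + 16*l^4 - 2*sqrt(2)*l^3 + 16*l^3 - 272*l^2 - 2*sqrt(2)*l^2 - 336*sqrt(2)*l - 272*l - 336*sqrt(2)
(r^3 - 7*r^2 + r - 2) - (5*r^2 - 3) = r^3 - 12*r^2 + r + 1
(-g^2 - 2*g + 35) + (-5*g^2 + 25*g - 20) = -6*g^2 + 23*g + 15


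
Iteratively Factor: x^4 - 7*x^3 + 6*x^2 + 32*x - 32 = (x - 4)*(x^3 - 3*x^2 - 6*x + 8) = (x - 4)^2*(x^2 + x - 2) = (x - 4)^2*(x + 2)*(x - 1)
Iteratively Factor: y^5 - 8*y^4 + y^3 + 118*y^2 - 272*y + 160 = (y - 4)*(y^4 - 4*y^3 - 15*y^2 + 58*y - 40) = (y - 4)*(y - 2)*(y^3 - 2*y^2 - 19*y + 20) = (y - 5)*(y - 4)*(y - 2)*(y^2 + 3*y - 4) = (y - 5)*(y - 4)*(y - 2)*(y - 1)*(y + 4)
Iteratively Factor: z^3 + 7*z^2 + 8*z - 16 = (z + 4)*(z^2 + 3*z - 4) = (z + 4)^2*(z - 1)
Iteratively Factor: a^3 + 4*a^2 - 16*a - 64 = (a + 4)*(a^2 - 16) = (a - 4)*(a + 4)*(a + 4)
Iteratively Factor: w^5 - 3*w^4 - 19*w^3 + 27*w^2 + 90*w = (w)*(w^4 - 3*w^3 - 19*w^2 + 27*w + 90) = w*(w - 3)*(w^3 - 19*w - 30) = w*(w - 3)*(w + 3)*(w^2 - 3*w - 10) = w*(w - 3)*(w + 2)*(w + 3)*(w - 5)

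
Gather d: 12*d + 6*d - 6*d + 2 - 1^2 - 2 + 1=12*d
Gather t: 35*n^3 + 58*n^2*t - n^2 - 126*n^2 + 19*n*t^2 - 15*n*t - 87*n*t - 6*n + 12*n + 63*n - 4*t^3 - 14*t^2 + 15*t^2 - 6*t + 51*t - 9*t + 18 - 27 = 35*n^3 - 127*n^2 + 69*n - 4*t^3 + t^2*(19*n + 1) + t*(58*n^2 - 102*n + 36) - 9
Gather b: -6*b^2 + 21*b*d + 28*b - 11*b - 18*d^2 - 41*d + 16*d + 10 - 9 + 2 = -6*b^2 + b*(21*d + 17) - 18*d^2 - 25*d + 3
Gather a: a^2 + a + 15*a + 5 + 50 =a^2 + 16*a + 55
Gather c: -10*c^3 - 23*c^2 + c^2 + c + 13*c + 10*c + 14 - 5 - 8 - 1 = -10*c^3 - 22*c^2 + 24*c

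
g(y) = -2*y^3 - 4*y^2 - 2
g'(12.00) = -960.00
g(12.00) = -4034.00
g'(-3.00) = -30.00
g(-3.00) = 16.00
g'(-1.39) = -0.47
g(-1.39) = -4.36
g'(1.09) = -15.85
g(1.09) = -9.34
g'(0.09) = -0.77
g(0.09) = -2.03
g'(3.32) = -92.69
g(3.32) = -119.28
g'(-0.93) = 2.25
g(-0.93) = -3.85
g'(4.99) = -189.32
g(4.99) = -350.10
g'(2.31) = -50.50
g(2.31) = -48.00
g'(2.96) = -76.25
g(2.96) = -88.92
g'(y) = -6*y^2 - 8*y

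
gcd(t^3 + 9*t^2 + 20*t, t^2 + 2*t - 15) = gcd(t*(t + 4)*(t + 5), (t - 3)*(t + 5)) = t + 5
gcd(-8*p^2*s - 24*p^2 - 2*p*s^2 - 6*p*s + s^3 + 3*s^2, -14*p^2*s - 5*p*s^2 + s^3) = 2*p + s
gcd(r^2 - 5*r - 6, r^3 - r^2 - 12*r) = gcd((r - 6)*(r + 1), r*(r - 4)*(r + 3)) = 1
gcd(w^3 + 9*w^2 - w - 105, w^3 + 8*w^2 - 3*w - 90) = w^2 + 2*w - 15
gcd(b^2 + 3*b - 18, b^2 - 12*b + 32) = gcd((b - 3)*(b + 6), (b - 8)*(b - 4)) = 1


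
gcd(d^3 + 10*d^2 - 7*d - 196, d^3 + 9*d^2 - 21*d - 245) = d^2 + 14*d + 49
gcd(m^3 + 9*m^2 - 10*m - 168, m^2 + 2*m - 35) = m + 7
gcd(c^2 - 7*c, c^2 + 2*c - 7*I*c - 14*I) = 1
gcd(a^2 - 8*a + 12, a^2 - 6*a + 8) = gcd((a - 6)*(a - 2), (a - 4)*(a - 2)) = a - 2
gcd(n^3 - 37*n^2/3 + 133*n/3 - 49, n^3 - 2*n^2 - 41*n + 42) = n - 7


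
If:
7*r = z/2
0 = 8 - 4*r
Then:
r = 2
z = 28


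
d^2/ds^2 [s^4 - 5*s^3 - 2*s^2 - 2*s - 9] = 12*s^2 - 30*s - 4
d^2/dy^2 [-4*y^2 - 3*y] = -8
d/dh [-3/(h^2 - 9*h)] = 3*(2*h - 9)/(h^2*(h - 9)^2)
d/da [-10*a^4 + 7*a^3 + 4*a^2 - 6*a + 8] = -40*a^3 + 21*a^2 + 8*a - 6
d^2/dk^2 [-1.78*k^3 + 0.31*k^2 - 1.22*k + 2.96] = 0.62 - 10.68*k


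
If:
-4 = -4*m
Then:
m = 1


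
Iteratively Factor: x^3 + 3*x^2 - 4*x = (x + 4)*(x^2 - x) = (x - 1)*(x + 4)*(x)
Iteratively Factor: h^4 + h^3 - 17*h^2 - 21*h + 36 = (h - 1)*(h^3 + 2*h^2 - 15*h - 36) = (h - 1)*(h + 3)*(h^2 - h - 12) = (h - 4)*(h - 1)*(h + 3)*(h + 3)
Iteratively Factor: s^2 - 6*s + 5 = (s - 1)*(s - 5)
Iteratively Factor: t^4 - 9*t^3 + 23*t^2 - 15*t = (t - 1)*(t^3 - 8*t^2 + 15*t) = t*(t - 1)*(t^2 - 8*t + 15) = t*(t - 3)*(t - 1)*(t - 5)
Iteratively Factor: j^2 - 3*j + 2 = (j - 2)*(j - 1)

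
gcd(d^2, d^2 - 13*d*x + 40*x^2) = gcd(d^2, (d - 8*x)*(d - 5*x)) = 1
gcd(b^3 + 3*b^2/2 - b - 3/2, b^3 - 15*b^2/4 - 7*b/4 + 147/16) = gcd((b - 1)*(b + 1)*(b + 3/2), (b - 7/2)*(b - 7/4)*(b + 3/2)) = b + 3/2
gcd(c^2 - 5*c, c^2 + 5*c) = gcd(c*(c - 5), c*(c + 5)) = c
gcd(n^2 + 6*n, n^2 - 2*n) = n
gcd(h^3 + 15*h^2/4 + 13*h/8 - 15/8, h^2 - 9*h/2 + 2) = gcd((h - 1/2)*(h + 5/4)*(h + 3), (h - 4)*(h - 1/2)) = h - 1/2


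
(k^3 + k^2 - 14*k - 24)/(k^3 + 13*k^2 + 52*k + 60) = (k^2 - k - 12)/(k^2 + 11*k + 30)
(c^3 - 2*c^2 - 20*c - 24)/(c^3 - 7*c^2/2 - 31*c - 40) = 2*(c^2 - 4*c - 12)/(2*c^2 - 11*c - 40)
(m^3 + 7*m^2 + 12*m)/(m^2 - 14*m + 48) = m*(m^2 + 7*m + 12)/(m^2 - 14*m + 48)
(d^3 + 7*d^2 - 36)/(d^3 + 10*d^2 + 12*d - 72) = (d + 3)/(d + 6)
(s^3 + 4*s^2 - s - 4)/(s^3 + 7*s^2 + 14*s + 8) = (s - 1)/(s + 2)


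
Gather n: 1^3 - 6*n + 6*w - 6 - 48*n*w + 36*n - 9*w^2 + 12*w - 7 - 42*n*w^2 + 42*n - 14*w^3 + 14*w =n*(-42*w^2 - 48*w + 72) - 14*w^3 - 9*w^2 + 32*w - 12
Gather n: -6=-6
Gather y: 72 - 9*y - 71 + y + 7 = 8 - 8*y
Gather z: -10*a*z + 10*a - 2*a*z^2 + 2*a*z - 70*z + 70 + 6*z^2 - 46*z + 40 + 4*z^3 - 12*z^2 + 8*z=10*a + 4*z^3 + z^2*(-2*a - 6) + z*(-8*a - 108) + 110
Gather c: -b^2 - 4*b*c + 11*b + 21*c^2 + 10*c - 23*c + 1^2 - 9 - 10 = -b^2 + 11*b + 21*c^2 + c*(-4*b - 13) - 18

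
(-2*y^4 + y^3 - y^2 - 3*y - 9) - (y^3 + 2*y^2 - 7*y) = -2*y^4 - 3*y^2 + 4*y - 9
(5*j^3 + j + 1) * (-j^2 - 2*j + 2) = -5*j^5 - 10*j^4 + 9*j^3 - 3*j^2 + 2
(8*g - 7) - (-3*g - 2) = 11*g - 5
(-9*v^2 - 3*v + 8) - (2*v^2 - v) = -11*v^2 - 2*v + 8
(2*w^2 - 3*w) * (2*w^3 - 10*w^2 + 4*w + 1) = 4*w^5 - 26*w^4 + 38*w^3 - 10*w^2 - 3*w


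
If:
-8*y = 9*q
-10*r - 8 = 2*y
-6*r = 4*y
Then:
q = -32/21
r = -8/7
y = 12/7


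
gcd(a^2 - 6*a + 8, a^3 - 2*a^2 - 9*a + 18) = a - 2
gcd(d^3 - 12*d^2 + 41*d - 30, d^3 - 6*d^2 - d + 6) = d^2 - 7*d + 6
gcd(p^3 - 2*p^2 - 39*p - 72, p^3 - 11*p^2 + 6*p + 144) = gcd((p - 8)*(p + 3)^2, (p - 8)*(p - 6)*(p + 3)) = p^2 - 5*p - 24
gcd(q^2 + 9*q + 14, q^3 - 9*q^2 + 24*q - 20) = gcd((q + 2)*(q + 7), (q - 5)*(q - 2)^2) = 1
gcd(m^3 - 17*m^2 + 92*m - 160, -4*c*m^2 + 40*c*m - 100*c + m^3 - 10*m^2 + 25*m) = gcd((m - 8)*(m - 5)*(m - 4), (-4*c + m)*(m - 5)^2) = m - 5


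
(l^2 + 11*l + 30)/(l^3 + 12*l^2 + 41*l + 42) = (l^2 + 11*l + 30)/(l^3 + 12*l^2 + 41*l + 42)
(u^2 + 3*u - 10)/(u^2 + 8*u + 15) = (u - 2)/(u + 3)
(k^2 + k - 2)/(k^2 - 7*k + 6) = (k + 2)/(k - 6)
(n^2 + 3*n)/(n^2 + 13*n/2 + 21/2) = 2*n/(2*n + 7)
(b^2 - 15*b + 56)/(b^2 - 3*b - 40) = (b - 7)/(b + 5)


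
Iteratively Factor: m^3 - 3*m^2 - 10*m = (m - 5)*(m^2 + 2*m) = m*(m - 5)*(m + 2)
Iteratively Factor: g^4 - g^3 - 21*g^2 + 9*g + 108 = (g - 4)*(g^3 + 3*g^2 - 9*g - 27) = (g - 4)*(g + 3)*(g^2 - 9) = (g - 4)*(g - 3)*(g + 3)*(g + 3)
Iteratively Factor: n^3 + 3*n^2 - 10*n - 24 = (n + 2)*(n^2 + n - 12) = (n + 2)*(n + 4)*(n - 3)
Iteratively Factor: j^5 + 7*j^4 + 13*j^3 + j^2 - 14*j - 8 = (j + 1)*(j^4 + 6*j^3 + 7*j^2 - 6*j - 8) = (j + 1)*(j + 2)*(j^3 + 4*j^2 - j - 4) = (j - 1)*(j + 1)*(j + 2)*(j^2 + 5*j + 4) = (j - 1)*(j + 1)^2*(j + 2)*(j + 4)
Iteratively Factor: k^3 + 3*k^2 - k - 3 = (k - 1)*(k^2 + 4*k + 3) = (k - 1)*(k + 3)*(k + 1)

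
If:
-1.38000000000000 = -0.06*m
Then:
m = 23.00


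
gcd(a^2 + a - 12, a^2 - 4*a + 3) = a - 3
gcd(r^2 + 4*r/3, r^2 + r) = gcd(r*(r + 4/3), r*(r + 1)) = r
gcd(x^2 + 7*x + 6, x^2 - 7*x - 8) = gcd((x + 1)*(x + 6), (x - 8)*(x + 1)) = x + 1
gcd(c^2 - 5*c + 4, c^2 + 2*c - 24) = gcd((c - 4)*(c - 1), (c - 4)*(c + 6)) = c - 4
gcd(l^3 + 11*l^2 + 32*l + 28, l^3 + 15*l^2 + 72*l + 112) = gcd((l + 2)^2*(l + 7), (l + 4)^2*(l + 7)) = l + 7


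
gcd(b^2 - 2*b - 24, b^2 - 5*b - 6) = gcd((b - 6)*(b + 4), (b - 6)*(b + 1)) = b - 6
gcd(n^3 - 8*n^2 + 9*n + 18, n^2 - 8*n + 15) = n - 3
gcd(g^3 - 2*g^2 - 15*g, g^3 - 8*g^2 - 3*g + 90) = g^2 - 2*g - 15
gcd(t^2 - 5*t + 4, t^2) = 1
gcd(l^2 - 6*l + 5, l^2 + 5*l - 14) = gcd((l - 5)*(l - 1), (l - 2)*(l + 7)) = 1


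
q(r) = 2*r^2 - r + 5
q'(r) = 4*r - 1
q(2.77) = 17.58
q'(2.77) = 10.08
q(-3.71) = 36.24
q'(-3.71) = -15.84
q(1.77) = 9.50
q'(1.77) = 6.08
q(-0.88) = 7.43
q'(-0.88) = -4.52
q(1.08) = 6.25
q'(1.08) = 3.32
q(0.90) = 5.72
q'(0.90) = 2.60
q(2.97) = 19.67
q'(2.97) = 10.88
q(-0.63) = 6.42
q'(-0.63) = -3.52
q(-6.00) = 83.00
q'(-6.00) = -25.00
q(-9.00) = 176.00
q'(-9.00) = -37.00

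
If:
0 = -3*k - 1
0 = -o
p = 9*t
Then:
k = -1/3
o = 0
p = 9*t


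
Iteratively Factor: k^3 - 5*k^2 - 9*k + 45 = (k - 3)*(k^2 - 2*k - 15) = (k - 5)*(k - 3)*(k + 3)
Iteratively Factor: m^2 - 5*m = (m)*(m - 5)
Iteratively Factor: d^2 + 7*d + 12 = (d + 4)*(d + 3)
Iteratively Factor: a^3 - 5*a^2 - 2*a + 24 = (a + 2)*(a^2 - 7*a + 12) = (a - 3)*(a + 2)*(a - 4)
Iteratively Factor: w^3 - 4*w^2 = (w)*(w^2 - 4*w) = w^2*(w - 4)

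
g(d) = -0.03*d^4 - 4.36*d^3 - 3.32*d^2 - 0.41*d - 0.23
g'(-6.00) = -405.53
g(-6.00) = 785.59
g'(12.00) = -2170.97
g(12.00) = -8639.39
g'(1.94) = -63.40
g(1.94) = -45.78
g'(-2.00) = -38.49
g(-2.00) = 21.71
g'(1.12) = -24.42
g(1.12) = -11.03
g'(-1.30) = -13.62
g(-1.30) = 4.19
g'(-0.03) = -0.22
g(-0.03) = -0.22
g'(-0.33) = 0.36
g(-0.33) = -0.30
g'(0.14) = -1.60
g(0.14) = -0.36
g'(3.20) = -159.53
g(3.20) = -181.55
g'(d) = -0.12*d^3 - 13.08*d^2 - 6.64*d - 0.41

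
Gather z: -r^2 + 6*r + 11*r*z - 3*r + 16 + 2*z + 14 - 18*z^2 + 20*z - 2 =-r^2 + 3*r - 18*z^2 + z*(11*r + 22) + 28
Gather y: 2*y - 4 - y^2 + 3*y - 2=-y^2 + 5*y - 6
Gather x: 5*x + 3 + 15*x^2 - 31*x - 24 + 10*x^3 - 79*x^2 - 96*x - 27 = 10*x^3 - 64*x^2 - 122*x - 48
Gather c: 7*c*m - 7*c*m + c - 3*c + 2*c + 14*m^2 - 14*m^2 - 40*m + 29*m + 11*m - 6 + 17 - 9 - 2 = 0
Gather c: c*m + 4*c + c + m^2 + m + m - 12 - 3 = c*(m + 5) + m^2 + 2*m - 15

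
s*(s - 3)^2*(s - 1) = s^4 - 7*s^3 + 15*s^2 - 9*s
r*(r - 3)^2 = r^3 - 6*r^2 + 9*r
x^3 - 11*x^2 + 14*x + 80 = (x - 8)*(x - 5)*(x + 2)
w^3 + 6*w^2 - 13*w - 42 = (w - 3)*(w + 2)*(w + 7)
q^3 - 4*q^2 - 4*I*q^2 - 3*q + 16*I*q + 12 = (q - 4)*(q - 3*I)*(q - I)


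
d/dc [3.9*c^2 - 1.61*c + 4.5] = 7.8*c - 1.61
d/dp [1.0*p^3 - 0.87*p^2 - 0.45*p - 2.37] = 3.0*p^2 - 1.74*p - 0.45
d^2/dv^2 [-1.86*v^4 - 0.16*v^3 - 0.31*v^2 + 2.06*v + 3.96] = -22.32*v^2 - 0.96*v - 0.62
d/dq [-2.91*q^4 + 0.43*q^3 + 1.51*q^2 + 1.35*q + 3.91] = -11.64*q^3 + 1.29*q^2 + 3.02*q + 1.35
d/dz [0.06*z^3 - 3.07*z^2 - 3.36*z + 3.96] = 0.18*z^2 - 6.14*z - 3.36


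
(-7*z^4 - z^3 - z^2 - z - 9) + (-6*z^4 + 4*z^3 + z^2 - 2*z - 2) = -13*z^4 + 3*z^3 - 3*z - 11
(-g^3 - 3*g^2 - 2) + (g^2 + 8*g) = -g^3 - 2*g^2 + 8*g - 2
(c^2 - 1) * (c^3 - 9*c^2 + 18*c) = c^5 - 9*c^4 + 17*c^3 + 9*c^2 - 18*c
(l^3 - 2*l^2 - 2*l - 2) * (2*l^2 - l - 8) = 2*l^5 - 5*l^4 - 10*l^3 + 14*l^2 + 18*l + 16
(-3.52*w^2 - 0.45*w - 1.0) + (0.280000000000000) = -3.52*w^2 - 0.45*w - 0.72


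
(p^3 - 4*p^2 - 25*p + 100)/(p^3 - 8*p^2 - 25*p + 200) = (p - 4)/(p - 8)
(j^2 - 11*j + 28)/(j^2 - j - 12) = (j - 7)/(j + 3)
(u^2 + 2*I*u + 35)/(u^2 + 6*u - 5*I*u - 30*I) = (u + 7*I)/(u + 6)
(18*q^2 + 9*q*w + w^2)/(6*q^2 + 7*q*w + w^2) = (3*q + w)/(q + w)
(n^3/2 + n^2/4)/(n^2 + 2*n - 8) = n^2*(2*n + 1)/(4*(n^2 + 2*n - 8))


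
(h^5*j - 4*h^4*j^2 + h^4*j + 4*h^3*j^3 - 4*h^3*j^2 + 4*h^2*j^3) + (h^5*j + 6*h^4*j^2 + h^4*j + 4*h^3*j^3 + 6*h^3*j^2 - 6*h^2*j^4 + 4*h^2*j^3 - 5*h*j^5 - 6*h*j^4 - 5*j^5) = 2*h^5*j + 2*h^4*j^2 + 2*h^4*j + 8*h^3*j^3 + 2*h^3*j^2 - 6*h^2*j^4 + 8*h^2*j^3 - 5*h*j^5 - 6*h*j^4 - 5*j^5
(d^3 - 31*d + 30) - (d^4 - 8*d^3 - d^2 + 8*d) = -d^4 + 9*d^3 + d^2 - 39*d + 30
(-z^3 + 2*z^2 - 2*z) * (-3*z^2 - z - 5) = 3*z^5 - 5*z^4 + 9*z^3 - 8*z^2 + 10*z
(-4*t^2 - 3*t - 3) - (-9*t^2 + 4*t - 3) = 5*t^2 - 7*t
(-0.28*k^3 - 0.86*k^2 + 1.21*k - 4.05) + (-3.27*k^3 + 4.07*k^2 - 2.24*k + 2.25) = -3.55*k^3 + 3.21*k^2 - 1.03*k - 1.8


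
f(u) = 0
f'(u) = 0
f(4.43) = 0.00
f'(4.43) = 0.00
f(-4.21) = 0.00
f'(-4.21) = 0.00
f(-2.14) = 0.00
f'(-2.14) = 0.00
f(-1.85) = 0.00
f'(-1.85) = 0.00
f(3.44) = 0.00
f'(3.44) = 0.00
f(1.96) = 0.00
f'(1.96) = 0.00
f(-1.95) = 0.00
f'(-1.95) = 0.00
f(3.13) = 0.00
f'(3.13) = 0.00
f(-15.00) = 0.00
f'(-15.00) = 0.00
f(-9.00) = 0.00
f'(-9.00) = 0.00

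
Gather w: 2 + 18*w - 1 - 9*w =9*w + 1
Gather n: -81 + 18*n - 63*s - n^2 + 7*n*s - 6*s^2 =-n^2 + n*(7*s + 18) - 6*s^2 - 63*s - 81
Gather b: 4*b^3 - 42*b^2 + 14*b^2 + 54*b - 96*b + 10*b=4*b^3 - 28*b^2 - 32*b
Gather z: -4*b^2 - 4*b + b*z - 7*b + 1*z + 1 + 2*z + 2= -4*b^2 - 11*b + z*(b + 3) + 3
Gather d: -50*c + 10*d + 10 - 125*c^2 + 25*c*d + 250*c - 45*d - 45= -125*c^2 + 200*c + d*(25*c - 35) - 35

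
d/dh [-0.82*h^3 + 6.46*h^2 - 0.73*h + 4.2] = -2.46*h^2 + 12.92*h - 0.73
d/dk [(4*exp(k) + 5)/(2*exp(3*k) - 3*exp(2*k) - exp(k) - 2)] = ((4*exp(k) + 5)*(-6*exp(2*k) + 6*exp(k) + 1) + 8*exp(3*k) - 12*exp(2*k) - 4*exp(k) - 8)*exp(k)/(-2*exp(3*k) + 3*exp(2*k) + exp(k) + 2)^2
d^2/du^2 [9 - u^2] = -2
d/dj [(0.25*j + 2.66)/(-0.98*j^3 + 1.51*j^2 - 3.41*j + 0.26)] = (0.49*j^3 + 7.4429*j^2 - 8.0332*j + 9.1356)/(0.9604*j^6 - 2.9596*j^5 + 8.9637*j^4 - 10.8078*j^3 + 12.4133*j^2 - 1.7732*j + 0.0676)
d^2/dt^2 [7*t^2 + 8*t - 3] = 14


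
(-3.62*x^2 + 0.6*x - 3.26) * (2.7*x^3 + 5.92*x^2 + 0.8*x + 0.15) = -9.774*x^5 - 19.8104*x^4 - 8.146*x^3 - 19.3622*x^2 - 2.518*x - 0.489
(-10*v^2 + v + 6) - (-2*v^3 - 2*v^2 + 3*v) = 2*v^3 - 8*v^2 - 2*v + 6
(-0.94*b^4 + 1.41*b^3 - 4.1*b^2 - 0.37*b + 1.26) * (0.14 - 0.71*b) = 0.6674*b^5 - 1.1327*b^4 + 3.1084*b^3 - 0.3113*b^2 - 0.9464*b + 0.1764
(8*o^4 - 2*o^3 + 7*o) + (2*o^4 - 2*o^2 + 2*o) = 10*o^4 - 2*o^3 - 2*o^2 + 9*o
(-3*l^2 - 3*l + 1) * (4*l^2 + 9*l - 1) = -12*l^4 - 39*l^3 - 20*l^2 + 12*l - 1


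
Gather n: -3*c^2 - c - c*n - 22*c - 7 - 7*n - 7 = -3*c^2 - 23*c + n*(-c - 7) - 14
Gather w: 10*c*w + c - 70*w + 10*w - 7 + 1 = c + w*(10*c - 60) - 6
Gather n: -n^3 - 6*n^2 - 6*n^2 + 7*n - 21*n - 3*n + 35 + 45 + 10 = -n^3 - 12*n^2 - 17*n + 90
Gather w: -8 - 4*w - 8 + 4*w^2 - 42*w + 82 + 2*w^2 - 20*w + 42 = 6*w^2 - 66*w + 108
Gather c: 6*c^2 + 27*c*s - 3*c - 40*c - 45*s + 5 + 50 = 6*c^2 + c*(27*s - 43) - 45*s + 55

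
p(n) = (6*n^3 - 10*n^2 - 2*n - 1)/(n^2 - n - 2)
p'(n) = (1 - 2*n)*(6*n^3 - 10*n^2 - 2*n - 1)/(n^2 - n - 2)^2 + (18*n^2 - 20*n - 2)/(n^2 - n - 2)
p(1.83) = 2.86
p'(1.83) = -29.23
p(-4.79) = -34.21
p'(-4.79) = 5.63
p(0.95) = 3.31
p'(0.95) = 3.78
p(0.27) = 0.98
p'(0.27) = 2.57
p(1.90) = -0.88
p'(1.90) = -94.59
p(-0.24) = 0.69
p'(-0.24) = -2.86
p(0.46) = 1.54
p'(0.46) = 3.23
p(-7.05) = -47.24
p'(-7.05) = 5.85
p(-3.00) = -24.70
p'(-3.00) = 4.71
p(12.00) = 68.48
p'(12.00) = 5.96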